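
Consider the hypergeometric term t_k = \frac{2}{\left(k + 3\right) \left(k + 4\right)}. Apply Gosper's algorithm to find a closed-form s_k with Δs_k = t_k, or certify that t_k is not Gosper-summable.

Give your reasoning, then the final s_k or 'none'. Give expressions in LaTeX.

s_k = \frac{2 k}{3 \left(k + 3\right)}

Compute t_(k+1)/t_k: get (k + 3)/(k + 5).
A = k + 3, B = k + 5, C = 1.
Key eq: (k + 3)·f(k+1) = (k + 4)·f(k) + (1).
d = 1 from the (1,1,0) case.
Coefficient equations give f(k) = k/3.
So s_k = (B(k−1)f/C)·t_k = (k*(k + 4)/3)·t_k = 2*k/(3*(k + 3)).
Check: Δs_k = 2/(k**2 + 7*k + 12). ✓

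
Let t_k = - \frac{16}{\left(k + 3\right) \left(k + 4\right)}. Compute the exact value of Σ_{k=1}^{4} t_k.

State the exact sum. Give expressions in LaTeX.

r(k) = (k + 3)/(k + 5) after simplifying.
Factor: A=k + 3; B=k + 5; C=1.
f must satisfy (k + 3)·f(k+1) − (k + 4)·f(k) = 1.
deg f ≤ 1 (via 1,1,0).
Match coefficients ⇒ f(k) = k/3.
Certificate R = B(k−1)f/C = k*(k + 4)/3 gives s_k = -16*k/(3*k + 9).
Verify: -16/(k**2 + 7*k + 12) matches t_k.
Sum = s_(5) − s_(1); s_(5) = -10/3, s_(1) = -4/3 ⇒ -2.

Σ = -2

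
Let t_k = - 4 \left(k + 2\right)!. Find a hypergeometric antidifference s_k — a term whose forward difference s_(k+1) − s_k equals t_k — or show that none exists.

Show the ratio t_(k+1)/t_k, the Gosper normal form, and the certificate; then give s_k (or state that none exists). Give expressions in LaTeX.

Step 1: r(k) = k + 3.
So A=k + 3 and B=1, with C=1.
Set up (k + 3)·f(k+1) − (1)·f(k) − (1) = 0.
Bound: deg f ≤ -1.
Negative degree bound (-1): no f exists, t_k not Gosper-summable.

no hypergeometric antidifference exists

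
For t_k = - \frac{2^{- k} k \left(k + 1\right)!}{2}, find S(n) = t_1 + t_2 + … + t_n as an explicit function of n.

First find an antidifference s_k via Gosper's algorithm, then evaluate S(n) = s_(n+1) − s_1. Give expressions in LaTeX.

Step 1: r(k) = (k + 1)*(k + 2)/(2*k).
A = k/2 + 1, B = 1, C = k.
Key eq: (k/2 + 1)·f(k+1) = (1)·f(k) + (k).
Degrees (1,0,1) ⇒ d ≤ 0.
Solve for f: f(k) = 2 (degree 0 ≤ 0).
R(k) = B(k−1)·f(k)/C(k) = 2/k; s_k = R·t_k = -factorial(k + 1)/2**k.
Verify: -k*factorial(k + 1)/(2*2**k) matches t_k.
Telescope: S(n) = s_(n+1) − s_(1) = -2**(-n - 1)*factorial(n + 2) − (-1) = 1 - factorial(n + 2)/(2*2**n).

S(n) = 1 - \frac{2^{- n} \left(n + 2\right)!}{2}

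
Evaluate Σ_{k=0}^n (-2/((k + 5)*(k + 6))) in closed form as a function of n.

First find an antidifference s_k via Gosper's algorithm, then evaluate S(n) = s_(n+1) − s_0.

t_(k+1)/t_k = (k + 5)/(k + 7).
Take A(k)=k + 5, B(k)=k + 7, C(k)=1.
Solve (k + 5)·f(k+1) − (k + 6)·f(k) = 1.
deg f ≤ 1 (via 1,1,0).
Coefficient equations give f(k) = k/5.
Get s_k = R·t_k = -2*k/(5*k + 25) with R(k) = B(k−1)f(k)/C(k) = k*(k + 6)/5.
Δs = -2/(k**2 + 11*k + 30), as required.
Σ_(k=0)^n t_k = s_(n+1) − s_(0) = (2*(-n - 1)/(5*(n + 6))) − (0), i.e. 2*(-n - 1)/(5*(n + 6)).

S(n) = 2*(-n - 1)/(5*(n + 6))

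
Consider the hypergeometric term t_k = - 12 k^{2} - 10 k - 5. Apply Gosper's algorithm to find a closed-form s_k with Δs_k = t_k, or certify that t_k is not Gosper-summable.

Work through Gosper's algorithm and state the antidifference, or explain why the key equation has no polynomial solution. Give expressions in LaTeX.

t_(k+1)/t_k = (12*k**2 + 34*k + 27)/(12*k**2 + 10*k + 5).
Normal form (A,B,C) = (1, 1, k**2 + 5*k/6 + 5/12).
Solve (1)·f(k+1) − (1)·f(k) = k**2 + 5*k/6 + 5/12.
Bound: deg f ≤ 3.
Solve for f: f(k) = k*(4*k**2 - k + 2)/12 (degree 3 ≤ 3).
So s_k = (B(k−1)f/C)·t_k = (k*(4*k**2 - k + 2)/(12*k**2 + 10*k + 5))·t_k = k*(-4*k**2 + k - 2).
Verify: -12*k**2 - 10*k - 5 matches t_k.

s_k = k \left(- 4 k^{2} + k - 2\right)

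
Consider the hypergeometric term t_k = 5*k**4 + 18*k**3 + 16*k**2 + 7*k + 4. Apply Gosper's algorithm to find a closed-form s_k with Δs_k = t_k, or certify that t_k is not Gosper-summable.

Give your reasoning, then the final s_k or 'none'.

s_k = k*(k**4 + 2*k**3 - 2*k**2 + 3)

t_(k+1)/t_k = (5*k**4 + 38*k**3 + 100*k**2 + 113*k + 50)/(5*k**4 + 18*k**3 + 16*k**2 + 7*k + 4).
A = 1, B = 1, C = k**4 + 18*k**3/5 + 16*k**2/5 + 7*k/5 + 4/5.
Set up (1)·f(k+1) − (1)·f(k) − (k**4 + 18*k**3/5 + 16*k**2/5 + 7*k/5 + 4/5) = 0.
deg f ≤ 5 (via 0,0,4).
Solving with deg f ≤ 5: f(k) = k*(k + 1)*(k**3 + k**2 - 3*k + 3)/5.
R(k) = B(k−1)·f(k)/C(k) = k*(k**3 + k**2 - 3*k + 3)/(5*k**3 + 13*k**2 + 3*k + 4); s_k = R·t_k = k*(k**4 + 2*k**3 - 2*k**2 + 3).
s_(k+1) − s_k = 5*k**4 + 18*k**3 + 16*k**2 + 7*k + 4 = t_k.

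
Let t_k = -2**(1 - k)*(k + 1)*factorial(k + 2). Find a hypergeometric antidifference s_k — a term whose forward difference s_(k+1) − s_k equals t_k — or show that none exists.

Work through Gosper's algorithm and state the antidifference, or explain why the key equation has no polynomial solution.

r(k) = (k + 2)*(k + 3)/(2*(k + 1)) after simplifying.
Factor: A=k/2 + 3/2; B=1; C=k + 1.
Solve (k/2 + 3/2)·f(k+1) − (1)·f(k) = k + 1.
deg f ≤ 0 (via 1,0,1).
A polynomial solution: f(k) = 2.
Then R = B(k−1)f/C = 2/(k + 1), so s_k = R(k)·t_k = -2**(2 - k)*factorial(k + 2).
s_(k+1) − s_k = -2**(1 - k)*(k + 1)*factorial(k + 2) = t_k.

s_k = -2**(2 - k)*factorial(k + 2)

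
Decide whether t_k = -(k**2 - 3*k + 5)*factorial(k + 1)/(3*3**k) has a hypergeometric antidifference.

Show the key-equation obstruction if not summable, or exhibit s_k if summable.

Yes. s_k = -(k - 3)*factorial(k + 1)/3**k.

Compute t_(k+1)/t_k: get (k**3 + k**2 + k + 6)/(3*(k**2 - 3*k + 5)).
Take A(k)=k/3 + 2/3, B(k)=1, C(k)=k**2 - 3*k + 5.
Set up (k/3 + 2/3)·f(k+1) − (1)·f(k) − (k**2 - 3*k + 5) = 0.
d = 1 from the (1,0,2) case.
Match coefficients ⇒ f(k) = 3*(k - 3).
Then R = B(k−1)f/C = 3*(k - 3)/(k**2 - 3*k + 5), so s_k = R(k)·t_k = -(k - 3)*factorial(k + 1)/3**k.
Check: Δs_k = -(k**2 - 3*k + 5)*factorial(k + 1)/(3*3**k). ✓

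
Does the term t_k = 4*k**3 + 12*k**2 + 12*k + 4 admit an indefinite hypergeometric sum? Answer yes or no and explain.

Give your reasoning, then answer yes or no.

Step 1: r(k) = (k**3 + 6*k**2 + 12*k + 8)/(k**3 + 3*k**2 + 3*k + 1).
Normal form (A,B,C) = (1, 1, k**3 + 3*k**2 + 3*k + 1).
Key eq: (1)·f(k+1) = (1)·f(k) + (k**3 + 3*k**2 + 3*k + 1).
Bound: deg f ≤ 4.
Match coefficients ⇒ f(k) = k**2*(k + 1)**2/4.
So s_k = (B(k−1)f/C)·t_k = (k**2/(4*(k + 1)))·t_k = k**2*(k**2 + 2*k + 1).
s_(k+1) − s_k = 4*k**3 + 12*k**2 + 12*k + 4 = t_k.

Yes. s_k = k**2*(k**2 + 2*k + 1).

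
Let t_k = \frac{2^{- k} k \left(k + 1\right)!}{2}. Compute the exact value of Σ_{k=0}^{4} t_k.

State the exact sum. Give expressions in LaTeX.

Σ = 43/2

Step 1: r(k) = (k + 1)*(k + 2)/(2*k).
Factor: A=k/2 + 1; B=1; C=k.
Solve (k/2 + 1)·f(k+1) − (1)·f(k) = k.
deg f ≤ 0 (via 1,0,1).
Solve for f: f(k) = 2 (degree 0 ≤ 0).
Get s_k = R·t_k = factorial(k + 1)/2**k with R(k) = B(k−1)f(k)/C(k) = 2/k.
Check: Δs_k = k*factorial(k + 1)/(2*2**k). ✓
Σ_(k=0)^(4) t_k = s_(5) − s_(0) = 45/2 − (1) = 43/2.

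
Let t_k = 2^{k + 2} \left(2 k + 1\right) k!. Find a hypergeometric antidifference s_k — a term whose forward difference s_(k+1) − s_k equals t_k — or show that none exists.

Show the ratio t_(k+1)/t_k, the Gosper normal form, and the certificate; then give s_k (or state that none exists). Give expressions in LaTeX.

Ratio r(k) = 2*(k + 1)*(2*k + 3)/(2*k + 1).
A = 2*k + 2, B = 1, C = k + 1/2.
Set up (2*k + 2)·f(k+1) − (1)·f(k) − (k + 1/2) = 0.
Degrees (1,0,1) ⇒ d ≤ 0.
Match coefficients ⇒ f(k) = 1/2.
Get s_k = R·t_k = 2**(k + 2)*factorial(k) with R(k) = B(k−1)f(k)/C(k) = 1/(2*k + 1).
Check: Δs_k = 2**(k + 2)*(2*k + 1)*factorial(k). ✓

s_k = 2^{k + 2} k!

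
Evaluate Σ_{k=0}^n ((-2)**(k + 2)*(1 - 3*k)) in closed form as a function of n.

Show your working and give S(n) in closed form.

S(n) = -8*(-2)**n*n + 4

t_(k+1)/t_k = 2*(-3*k - 2)/(3*k - 1).
Gosper form: A/B · C(k+1)/C(k) with A=-2, B=1, C=k - 1/3.
Solve (-2)·f(k+1) − (1)·f(k) = k - 1/3.
Bound: deg f ≤ 1.
Solve for f: f(k) = -(k - 1)/3 (degree 1 ≤ 1).
R(k) = B(k−1)·f(k)/C(k) = -(k - 1)/(3*k - 1); s_k = R·t_k = (-2)**(k + 2)*(k - 1).
Δs = (-2)**(k + 2)*(1 - 3*k), as required.
Evaluate: s_(n+1) = (-2)**(n + 3)*n; subtract s_(0) = -4 ⇒ S(n) = -8*(-2)**n*n + 4.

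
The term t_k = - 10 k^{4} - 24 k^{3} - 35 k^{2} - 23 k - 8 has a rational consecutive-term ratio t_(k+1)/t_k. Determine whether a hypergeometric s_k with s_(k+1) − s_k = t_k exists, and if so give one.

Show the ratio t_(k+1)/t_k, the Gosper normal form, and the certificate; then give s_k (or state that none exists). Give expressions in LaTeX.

Step 1: r(k) = (10*k**4 + 64*k**3 + 167*k**2 + 205*k + 100)/(10*k**4 + 24*k**3 + 35*k**2 + 23*k + 8).
Take A(k)=1, B(k)=1, C(k)=k**4 + 12*k**3/5 + 7*k**2/2 + 23*k/10 + 4/5.
Need (1)·f(k+1) − (1)·f(k) = k**4 + 12*k**3/5 + 7*k**2/2 + 23*k/10 + 4/5.
Degrees (0,0,4) ⇒ d ≤ 5.
Match coefficients ⇒ f(k) = k*(2*k**4 + k**3 + 3*k**2 + 2)/10.
So s_k = (B(k−1)f/C)·t_k = (k*(2*k**4 + k**3 + 3*k**2 + 2)/((2*k**2 + 2*k + 1)*(5*k**2 + 7*k + 8)))·t_k = k*(-2*k**4 - k**3 - 3*k**2 - 2).
Δs = -10*k**4 - 24*k**3 - 35*k**2 - 23*k - 8, as required.

s_k = k \left(- 2 k^{4} - k^{3} - 3 k^{2} - 2\right)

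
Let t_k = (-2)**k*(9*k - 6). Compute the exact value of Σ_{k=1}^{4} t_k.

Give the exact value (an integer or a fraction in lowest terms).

Step 1: r(k) = 2*(-3*k - 1)/(3*k - 2).
A = -2, B = 1, C = k - 2/3.
Solve (-2)·f(k+1) − (1)·f(k) = k - 2/3.
d = 1 from the (0,0,1) case.
Coefficient equations give f(k) = -(3*k - 4)/9.
Then R = B(k−1)f/C = -(3*k - 4)/(3*(3*k - 2)), so s_k = R(k)·t_k = (-2)**k*(4 - 3*k).
s_(k+1) − s_k = (-2)**k*(9*k - 6) = t_k.
Telescoping: Σ = s_(5) − s_(1) = 352 − (-2) = 354.

Σ = 354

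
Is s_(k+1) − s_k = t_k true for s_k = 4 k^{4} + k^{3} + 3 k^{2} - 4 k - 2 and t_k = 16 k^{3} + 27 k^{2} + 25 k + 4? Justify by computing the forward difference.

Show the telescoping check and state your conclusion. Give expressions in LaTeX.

Valid — Δs_k = t_k.

s_(k+1) = 4*k**4 + 17*k**3 + 30*k**2 + 21*k + 2
s_(k+1) − s_k = 16*k**3 + 27*k**2 + 25*k + 4
(s_(k+1) − s_k) − t_k = 0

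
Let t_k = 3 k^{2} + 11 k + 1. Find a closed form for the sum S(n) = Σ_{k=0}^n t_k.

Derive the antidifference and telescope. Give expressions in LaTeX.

Compute t_(k+1)/t_k: get (3*k**2 + 17*k + 15)/(3*k**2 + 11*k + 1).
Take A(k)=1, B(k)=1, C(k)=k**2 + 11*k/3 + 1/3.
f must satisfy (1)·f(k+1) − (1)·f(k) = k**2 + 11*k/3 + 1/3.
From deg A=0, deg B=0, deg C=2: d=3.
Match coefficients ⇒ f(k) = k*(k**2 + 4*k - 4)/3.
Then R = B(k−1)f/C = k*(k**2 + 4*k - 4)/(3*k**2 + 11*k + 1), so s_k = R(k)·t_k = k*(k**2 + 4*k - 4).
s_(k+1) − s_k = 3*k**2 + 11*k + 1 = t_k.
Evaluate: s_(n+1) = n**3 + 7*n**2 + 7*n + 1; subtract s_(0) = 0 ⇒ S(n) = n**3 + 7*n**2 + 7*n + 1.

S(n) = n^{3} + 7 n^{2} + 7 n + 1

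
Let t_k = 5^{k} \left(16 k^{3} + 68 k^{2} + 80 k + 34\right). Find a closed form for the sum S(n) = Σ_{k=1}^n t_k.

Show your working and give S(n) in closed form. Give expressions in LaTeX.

Ratio r(k) = 5*(8*k**3 + 58*k**2 + 132*k + 99)/(8*k**3 + 34*k**2 + 40*k + 17).
Take A(k)=5, B(k)=1, C(k)=k**3 + 17*k**2/4 + 5*k + 17/8.
Set up (5)·f(k+1) − (1)·f(k) − (k**3 + 17*k**2/4 + 5*k + 17/8) = 0.
d = 3 from the (0,0,3) case.
A polynomial solution: f(k) = (4*k**3 + 2*k**2 + 1)/16.
Certificate R = B(k−1)f/C = (4*k**3 + 2*k**2 + 1)/(2*(8*k**3 + 34*k**2 + 40*k + 17)) gives s_k = 5**k*(4*k**3 + 2*k**2 + 1).
Δs = 5**k*(16*k**3 + 68*k**2 + 80*k + 34), as required.
Evaluate: s_(n+1) = 5**(n + 1)*(4*n**3 + 14*n**2 + 16*n + 7); subtract s_(1) = 35 ⇒ S(n) = 20*5**n*n**3 + 70*5**n*n**2 + 80*5**n*n + 35*5**n - 35.

S(n) = 20 \cdot 5^{n} n^{3} + 70 \cdot 5^{n} n^{2} + 80 \cdot 5^{n} n + 35 \cdot 5^{n} - 35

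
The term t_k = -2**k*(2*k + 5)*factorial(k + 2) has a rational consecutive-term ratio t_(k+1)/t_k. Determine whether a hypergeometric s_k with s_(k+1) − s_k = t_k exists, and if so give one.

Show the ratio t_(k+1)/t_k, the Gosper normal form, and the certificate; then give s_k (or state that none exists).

s_k = -2**k*factorial(k + 2)

t_(k+1)/t_k = 2*(k + 3)*(2*k + 7)/(2*k + 5).
Factor: A=2*k + 6; B=1; C=k + 5/2.
f must satisfy (2*k + 6)·f(k+1) − (1)·f(k) = k + 5/2.
d = 0 from the (1,0,1) case.
Solve for f: f(k) = 1/2 (degree 0 ≤ 0).
R(k) = B(k−1)·f(k)/C(k) = 1/(2*k + 5); s_k = R·t_k = -2**k*factorial(k + 2).
Δs = -2**k*(2*k + 5)*factorial(k + 2), as required.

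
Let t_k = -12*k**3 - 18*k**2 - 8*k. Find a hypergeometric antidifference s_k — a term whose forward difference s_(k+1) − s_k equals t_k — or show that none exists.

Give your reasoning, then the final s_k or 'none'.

s_k = k*(-3*k**3 + 2*k + 1)

t_(k+1)/t_k = (6*k**3 + 27*k**2 + 40*k + 19)/(k*(6*k**2 + 9*k + 4)).
Factor: A=1; B=1; C=k**3 + 3*k**2/2 + 2*k/3.
f must satisfy (1)·f(k+1) − (1)·f(k) = k**3 + 3*k**2/2 + 2*k/3.
d = 4 from the (0,0,3) case.
A polynomial solution: f(k) = k*(k - 1)*(3*k**2 + 3*k + 1)/12.
Certificate R = B(k−1)f/C = (k - 1)*(3*k**2 + 3*k + 1)/(2*(6*k**2 + 9*k + 4)) gives s_k = k*(-3*k**3 + 2*k + 1).
Δs = 2*k*(-6*k**2 - 9*k - 4), as required.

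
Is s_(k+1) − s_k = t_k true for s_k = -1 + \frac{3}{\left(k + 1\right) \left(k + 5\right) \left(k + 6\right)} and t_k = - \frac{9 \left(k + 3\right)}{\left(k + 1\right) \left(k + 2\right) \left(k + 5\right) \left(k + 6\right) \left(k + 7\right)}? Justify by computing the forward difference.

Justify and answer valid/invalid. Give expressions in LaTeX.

valid (s_(k+1) − s_k reduces to t_k)

s_(k+1) = -1 + 3/((k + 2)*(k + 6)*(k + 7))
s_(k+1) − s_k = 9*(-k - 3)/(k**5 + 21*k**4 + 163*k**3 + 567*k**2 + 844*k + 420)
(s_(k+1) − s_k) − t_k = 0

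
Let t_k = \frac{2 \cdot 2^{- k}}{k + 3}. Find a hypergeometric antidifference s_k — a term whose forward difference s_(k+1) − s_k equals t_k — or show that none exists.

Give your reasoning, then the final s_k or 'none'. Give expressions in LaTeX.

no hypergeometric antidifference exists

t_(k+1)/t_k = (k + 3)/(2*(k + 4)).
Normal form (A,B,C) = (k/2 + 3/2, k + 4, 1).
Set up (k/2 + 3/2)·f(k+1) − (k + 3)·f(k) − (1) = 0.
Bound: deg f ≤ -1.
Bound -1 < 0, so the key equation has no polynomial solution.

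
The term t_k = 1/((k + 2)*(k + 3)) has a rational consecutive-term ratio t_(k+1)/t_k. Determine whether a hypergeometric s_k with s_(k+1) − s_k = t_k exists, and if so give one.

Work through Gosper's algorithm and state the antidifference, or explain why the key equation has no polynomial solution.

s_k = k/(2*(k + 2))

Ratio r(k) = (k + 2)/(k + 4).
Factor: A=k + 2; B=k + 4; C=1.
f must satisfy (k + 2)·f(k+1) − (k + 3)·f(k) = 1.
Bound: deg f ≤ 1.
Solve for f: f(k) = k/2 (degree 1 ≤ 1).
Certificate R = B(k−1)f/C = k*(k + 3)/2 gives s_k = k/(2*(k + 2)).
Check: Δs_k = 1/(k**2 + 5*k + 6). ✓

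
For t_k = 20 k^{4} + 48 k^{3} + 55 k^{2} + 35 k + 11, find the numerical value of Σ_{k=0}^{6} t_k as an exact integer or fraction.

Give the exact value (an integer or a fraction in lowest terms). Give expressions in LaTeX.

The ratio is (20*k**4 + 128*k**3 + 319*k**2 + 369*k + 169)/(20*k**4 + 48*k**3 + 55*k**2 + 35*k + 11).
So A=1 and B=1, with C=k**4 + 12*k**3/5 + 11*k**2/4 + 7*k/4 + 11/20.
Key eq: (1)·f(k+1) = (1)·f(k) + (k**4 + 12*k**3/5 + 11*k**2/4 + 7*k/4 + 11/20).
From deg A=0, deg B=0, deg C=4: d=5.
Solving with deg f ≤ 5: f(k) = k*(4*k**4 + 2*k**3 + k**2 + 2*k + 2)/20.
Get s_k = R·t_k = k*(4*k**4 + 2*k**3 + k**2 + 2*k + 2) with R(k) = B(k−1)f(k)/C(k) = k*(4*k**4 + 2*k**3 + k**2 + 2*k + 2)/(20*k**4 + 48*k**3 + 55*k**2 + 35*k + 11).
Δs = 20*k**4 + 48*k**3 + 55*k**2 + 35*k + 11, as required.
Σ_(k=0)^(6) t_k = s_(7) − s_(0) = 72485 − (0) = 72485.

Σ = 72485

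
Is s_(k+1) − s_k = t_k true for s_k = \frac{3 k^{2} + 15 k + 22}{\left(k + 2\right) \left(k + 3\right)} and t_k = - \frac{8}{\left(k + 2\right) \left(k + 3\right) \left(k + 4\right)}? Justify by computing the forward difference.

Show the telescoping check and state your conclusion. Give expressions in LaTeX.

s_(k+1) = (15*k + 3*(k + 1)**2 + 37)/((k + 3)*(k + 4))
s_(k+1) − s_k = -8/(k**3 + 9*k**2 + 26*k + 24)
(s_(k+1) − s_k) − t_k = 0

valid (s_(k+1) − s_k reduces to t_k)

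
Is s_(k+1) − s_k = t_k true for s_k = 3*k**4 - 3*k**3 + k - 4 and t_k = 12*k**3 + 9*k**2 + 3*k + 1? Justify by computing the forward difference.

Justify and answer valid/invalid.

s_(k+1) = k + 3*(k + 1)**4 - 3*(k + 1)**3 - 3
s_(k+1) − s_k = 12*k**3 + 9*k**2 + 3*k + 1
(s_(k+1) − s_k) − t_k = 0

valid; difference matches t_k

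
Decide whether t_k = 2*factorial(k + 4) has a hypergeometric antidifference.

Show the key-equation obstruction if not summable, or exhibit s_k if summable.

No; the degree bound rules out any f.

Step 1: r(k) = k + 5.
Factor: A=k + 5; B=1; C=1.
Need (k + 5)·f(k+1) − (1)·f(k) = 1.
d = -1 from the (1,0,0) case.
d = -1 < 0 ⇒ no nonzero polynomial f; not summable.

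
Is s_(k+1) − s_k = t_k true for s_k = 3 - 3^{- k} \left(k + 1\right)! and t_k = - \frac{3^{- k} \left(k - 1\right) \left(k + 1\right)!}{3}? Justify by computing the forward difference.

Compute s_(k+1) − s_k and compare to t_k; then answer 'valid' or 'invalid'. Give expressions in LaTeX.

Valid — Δs_k = t_k.

s_(k+1) = -3**(-k - 1)*factorial(k + 2) + 3
s_(k+1) − s_k = -(k - 1)*factorial(k + 1)/(3*3**k)
(s_(k+1) − s_k) − t_k = 0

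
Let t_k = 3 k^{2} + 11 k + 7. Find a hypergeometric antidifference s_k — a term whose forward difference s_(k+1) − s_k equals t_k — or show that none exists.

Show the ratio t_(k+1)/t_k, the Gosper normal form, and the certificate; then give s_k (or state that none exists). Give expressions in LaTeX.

t_(k+1)/t_k = (3*k**2 + 17*k + 21)/(3*k**2 + 11*k + 7).
So A=1 and B=1, with C=k**2 + 11*k/3 + 7/3.
Set up (1)·f(k+1) − (1)·f(k) − (k**2 + 11*k/3 + 7/3) = 0.
deg f ≤ 3 (via 0,0,2).
Match coefficients ⇒ f(k) = k*(k**2 + 4*k + 2)/3.
Get s_k = R·t_k = k*(k**2 + 4*k + 2) with R(k) = B(k−1)f(k)/C(k) = k*(k**2 + 4*k + 2)/(3*k**2 + 11*k + 7).
Verify: 3*k**2 + 11*k + 7 matches t_k.

s_k = k \left(k^{2} + 4 k + 2\right)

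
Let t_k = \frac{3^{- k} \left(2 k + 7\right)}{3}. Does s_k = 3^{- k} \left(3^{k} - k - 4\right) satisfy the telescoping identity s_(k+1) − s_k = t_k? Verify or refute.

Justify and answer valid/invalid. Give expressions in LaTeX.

valid (s_(k+1) − s_k reduces to t_k)

s_(k+1) = (3*3**k - k - 5)/(3*3**k)
s_(k+1) − s_k = (2*k + 7)/(3*3**k)
(s_(k+1) − s_k) − t_k = 0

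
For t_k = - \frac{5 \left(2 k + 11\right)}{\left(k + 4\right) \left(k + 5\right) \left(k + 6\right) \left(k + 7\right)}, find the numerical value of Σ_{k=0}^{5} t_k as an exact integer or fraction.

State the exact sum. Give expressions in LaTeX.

Σ = -1/6

Compute t_(k+1)/t_k: get (k + 4)*(2*k + 13)/((k + 8)*(2*k + 11)).
Normal form (A,B,C) = (k + 4, k + 8, k + 11/2).
f must satisfy (k + 4)·f(k+1) − (k + 7)·f(k) = k + 11/2.
deg f ≤ 3 (via 1,1,1).
Solving with deg f ≤ 3: f(k) = k*(k + 5)*(k + 10)/48.
Get s_k = R·t_k = 5*k*(-k - 10)/(24*(k**2 + 10*k + 24)) with R(k) = B(k−1)f(k)/C(k) = k*(k + 5)*(k + 7)*(k + 10)/(24*(2*k + 11)).
Verify: 5*(-2*k - 11)/(k**4 + 22*k**3 + 179*k**2 + 638*k + 840) matches t_k.
Sum = s_(6) − s_(0); s_(6) = -1/6, s_(0) = 0 ⇒ -1/6.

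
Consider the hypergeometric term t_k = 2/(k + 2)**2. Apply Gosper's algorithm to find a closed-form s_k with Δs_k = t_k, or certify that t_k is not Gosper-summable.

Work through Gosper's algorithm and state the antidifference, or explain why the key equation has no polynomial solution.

none — t_k is not Gosper-summable

Step 1: r(k) = (k + 2)**2/(k + 3)**2.
Gosper form: A/B · C(k+1)/C(k) with A=k**2 + 4*k + 4, B=k**2 + 6*k + 9, C=1.
Solve (k**2 + 4*k + 4)·f(k+1) − (k**2 + 4*k + 4)·f(k) = 1.
d = 0 from the (2,2,0) case.
f = c0 ⇒ A·f(k+1) − B(k−1)·f(k) − C = -1. The system {-1 = 0} is inconsistent; no antidifference.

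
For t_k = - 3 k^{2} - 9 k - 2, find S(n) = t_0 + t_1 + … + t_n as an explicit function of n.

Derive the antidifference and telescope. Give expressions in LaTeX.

Ratio r(k) = (3*k**2 + 15*k + 14)/(3*k**2 + 9*k + 2).
Gosper form: A/B · C(k+1)/C(k) with A=1, B=1, C=k**2 + 3*k + 2/3.
Set up (1)·f(k+1) − (1)·f(k) − (k**2 + 3*k + 2/3) = 0.
Bound: deg f ≤ 3.
A polynomial solution: f(k) = k*(k**2 + 3*k - 2)/3.
Certificate R = B(k−1)f/C = k*(k**2 + 3*k - 2)/(3*k**2 + 9*k + 2) gives s_k = k*(-k**2 - 3*k + 2).
Verify: -3*k**2 - 9*k - 2 matches t_k.
Evaluate: s_(n+1) = -n**3 - 6*n**2 - 7*n - 2; subtract s_(0) = 0 ⇒ S(n) = -n**3 - 6*n**2 - 7*n - 2.

S(n) = - n^{3} - 6 n^{2} - 7 n - 2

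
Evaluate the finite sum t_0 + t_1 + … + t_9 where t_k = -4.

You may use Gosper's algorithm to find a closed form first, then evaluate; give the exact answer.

Compute t_(k+1)/t_k: get 1.
Factor: A=1; B=1; C=1.
Need (1)·f(k+1) − (1)·f(k) = 1.
deg f ≤ 1 (via 0,0,0).
Match coefficients ⇒ f(k) = k.
Certificate R = B(k−1)f/C = k gives s_k = -4*k.
s_(k+1) − s_k = -4 = t_k.
Telescoping: Σ = s_(10) − s_(0) = -40 − (0) = -40.

Σ = -40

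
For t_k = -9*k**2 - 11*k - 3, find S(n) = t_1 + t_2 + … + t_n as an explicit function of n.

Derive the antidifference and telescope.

S(n) = n*(-3*n**2 - 10*n - 10)

r(k) = (9*k**2 + 29*k + 23)/(9*k**2 + 11*k + 3) after simplifying.
So A=1 and B=1, with C=k**2 + 11*k/9 + 1/3.
Need (1)·f(k+1) − (1)·f(k) = k**2 + 11*k/9 + 1/3.
d = 3 from the (0,0,2) case.
Coefficient equations give f(k) = k*(3*k**2 + k - 1)/9.
Then R = B(k−1)f/C = k*(3*k**2 + k - 1)/(9*k**2 + 11*k + 3), so s_k = R(k)·t_k = k*(-3*k**2 - k + 1).
Check: Δs_k = -9*k**2 - 11*k - 3. ✓
Telescope: S(n) = s_(n+1) − s_(1) = -3*n**3 - 10*n**2 - 10*n - 3 − (-3) = n*(-3*n**2 - 10*n - 10).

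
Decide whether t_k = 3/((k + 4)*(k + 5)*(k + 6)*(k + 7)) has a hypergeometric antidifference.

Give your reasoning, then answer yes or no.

Yes. s_k = k*(k**2 + 15*k + 74)/(120*(k + 4)*(k + 5)*(k + 6)).

r(k) = (k + 4)/(k + 8) after simplifying.
A = k + 4, B = k + 8, C = 1.
Set up (k + 4)·f(k+1) − (k + 7)·f(k) − (1) = 0.
deg f ≤ 3 (via 1,1,0).
A polynomial solution: f(k) = k*(k**2 + 15*k + 74)/360.
R(k) = B(k−1)·f(k)/C(k) = k*(k + 7)*(k**2 + 15*k + 74)/360; s_k = R·t_k = k*(k**2 + 15*k + 74)/(120*(k + 4)*(k + 5)*(k + 6)).
Verify: 3/(k**4 + 22*k**3 + 179*k**2 + 638*k + 840) matches t_k.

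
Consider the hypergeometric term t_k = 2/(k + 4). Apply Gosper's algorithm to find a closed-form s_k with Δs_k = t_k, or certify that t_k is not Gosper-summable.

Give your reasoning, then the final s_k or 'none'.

Compute t_(k+1)/t_k: get (k + 4)/(k + 5).
Normal form (A,B,C) = (k + 4, k + 5, 1).
Key eq: (k + 4)·f(k+1) = (k + 4)·f(k) + (1).
d = 0 from the (1,1,0) case.
Write f(k) = c0. Then LHS − RHS = -1, requiring -1 = 0: contradictory. No certificate.

no hypergeometric antidifference exists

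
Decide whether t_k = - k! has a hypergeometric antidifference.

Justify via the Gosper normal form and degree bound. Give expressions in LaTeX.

No — negative degree bound, so no certificate f.

t_(k+1)/t_k = k + 1.
Gosper form: A/B · C(k+1)/C(k) with A=k + 1, B=1, C=1.
Solve (k + 1)·f(k+1) − (1)·f(k) = 1.
deg f ≤ -1 (via 1,0,0).
Negative degree bound (-1): no f exists, t_k not Gosper-summable.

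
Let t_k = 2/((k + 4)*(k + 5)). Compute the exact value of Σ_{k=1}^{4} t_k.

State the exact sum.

Ratio r(k) = (k + 4)/(k + 6).
Take A(k)=k + 4, B(k)=k + 6, C(k)=1.
Need (k + 4)·f(k+1) − (k + 5)·f(k) = 1.
From deg A=1, deg B=1, deg C=0: d=1.
Match coefficients ⇒ f(k) = k/4.
Get s_k = R·t_k = k/(2*(k + 4)) with R(k) = B(k−1)f(k)/C(k) = k*(k + 5)/4.
s_(k+1) − s_k = 2/(k**2 + 9*k + 20) = t_k.
Σ_(k=1)^(4) t_k = s_(5) − s_(1) = 5/18 − (1/10) = 8/45.

Σ = 8/45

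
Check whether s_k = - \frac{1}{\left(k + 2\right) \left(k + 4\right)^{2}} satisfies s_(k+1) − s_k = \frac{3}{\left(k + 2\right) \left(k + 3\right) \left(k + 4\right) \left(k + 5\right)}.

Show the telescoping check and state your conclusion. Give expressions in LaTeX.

s_(k+1) = -1/((k + 3)*(k + 5)**2)
s_(k+1) − s_k = -1/((k + 3)*(k + 5)**2) + 1/((k + 2)*(k + 4)**2)
(s_(k+1) − s_k) − t_k = (-4*k - 17)/(k**6 + 23*k**5 + 217*k**4 + 1073*k**3 + 2926*k**2 + 4160*k + 2400)

Invalid: residual \frac{- 4 k - 17}{k^{6} + 23 k^{5} + 217 k^{4} + 1073 k^{3} + 2926 k^{2} + 4160 k + 2400} ≠ 0.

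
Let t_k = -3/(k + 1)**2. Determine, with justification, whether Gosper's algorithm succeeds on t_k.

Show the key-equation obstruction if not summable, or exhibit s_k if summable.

Compute t_(k+1)/t_k: get (k + 1)**2/(k + 2)**2.
Factor: A=k**2 + 2*k + 1; B=k**2 + 4*k + 4; C=1.
Need (k**2 + 2*k + 1)·f(k+1) − (k**2 + 2*k + 1)·f(k) = 1.
deg f ≤ 0 (via 2,2,0).
Generic f = c0 gives residual -1; -1 = 0 cannot hold, so t_k is not Gosper-summable.

No; the coefficient equations for f are inconsistent.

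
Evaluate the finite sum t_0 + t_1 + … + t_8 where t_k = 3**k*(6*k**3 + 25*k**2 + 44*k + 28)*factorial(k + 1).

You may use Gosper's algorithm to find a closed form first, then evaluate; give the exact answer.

Ratio r(k) = 3*(6*k**4 + 55*k**3 + 198*k**2 + 327*k + 206)/(6*k**3 + 25*k**2 + 44*k + 28).
Take A(k)=3*k + 6, B(k)=1, C(k)=k**3 + 25*k**2/6 + 22*k/3 + 14/3.
Set up (3*k + 6)·f(k+1) − (1)·f(k) − (k**3 + 25*k**2/6 + 22*k/3 + 14/3) = 0.
Degrees (1,0,3) ⇒ d ≤ 2.
Match coefficients ⇒ f(k) = (2*k**2 + k + 2)/6.
Then R = B(k−1)f/C = (2*k**2 + k + 2)/(6*k**3 + 25*k**2 + 44*k + 28), so s_k = R(k)·t_k = 3**k*(2*k**2 + k + 2)*factorial(k + 1).
Δs = 3**k*(6*k**3 + 25*k**2 + 44*k + 28)*factorial(k + 1), as required.
Σ_(k=0)^(8) t_k = s_(9) − s_(0) = 12356640979200 − (2) = 12356640979198.

Σ = 12356640979198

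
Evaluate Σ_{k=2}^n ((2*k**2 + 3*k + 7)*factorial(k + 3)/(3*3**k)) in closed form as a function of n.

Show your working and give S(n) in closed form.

t_(k+1)/t_k = (k + 4)*(3*k + 2*(k + 1)**2 + 10)/(3*(2*k**2 + 3*k + 7)).
Gosper form: A/B · C(k+1)/C(k) with A=k/3 + 4/3, B=1, C=k**2 + 3*k/2 + 7/2.
Key eq: (k/3 + 4/3)·f(k+1) = (1)·f(k) + (k**2 + 3*k/2 + 7/2).
deg f ≤ 1 (via 1,0,2).
A polynomial solution: f(k) = 3*(2*k - 1)/2.
R(k) = B(k−1)·f(k)/C(k) = 3*(2*k - 1)/(2*k**2 + 3*k + 7); s_k = R·t_k = (2*k - 1)*factorial(k + 3)/3**k.
Verify: (2*k**2 + 3*k + 7)*factorial(k + 3)/(3*3**k) matches t_k.
Σ_(k=2)^n t_k = s_(n+1) − s_(2) = (3**(-n - 1)*(2*n + 1)*factorial(n + 4)) − (40), i.e. -40 + 2*n*factorial(n + 4)/(3*3**n) + factorial(n + 4)/(3*3**n).

S(n) = -40 + 2*n*factorial(n + 4)/(3*3**n) + factorial(n + 4)/(3*3**n)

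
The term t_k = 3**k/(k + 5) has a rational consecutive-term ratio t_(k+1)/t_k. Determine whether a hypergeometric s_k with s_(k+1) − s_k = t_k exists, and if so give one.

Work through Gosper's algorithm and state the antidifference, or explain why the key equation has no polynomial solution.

t_(k+1)/t_k = 3*(k + 5)/(k + 6).
Take A(k)=3*k + 15, B(k)=k + 6, C(k)=1.
Solve (3*k + 15)·f(k+1) − (k + 5)·f(k) = 1.
Bound: deg f ≤ -1.
Negative degree bound (-1): no f exists, t_k not Gosper-summable.

not Gosper-summable; s_k does not exist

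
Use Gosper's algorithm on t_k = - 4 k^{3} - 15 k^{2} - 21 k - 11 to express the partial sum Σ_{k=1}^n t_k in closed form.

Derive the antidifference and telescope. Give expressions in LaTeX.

r(k) = (4*k**3 + 27*k**2 + 63*k + 51)/(4*k**3 + 15*k**2 + 21*k + 11) after simplifying.
So A=1 and B=1, with C=k**3 + 15*k**2/4 + 21*k/4 + 11/4.
Key eq: (1)·f(k+1) = (1)·f(k) + (k**3 + 15*k**2/4 + 21*k/4 + 11/4).
d = 4 from the (0,0,3) case.
Solving with deg f ≤ 4: f(k) = k*(k**3 + 3*k**2 + 4*k + 3)/4.
Then R = B(k−1)f/C = k*(k**3 + 3*k**2 + 4*k + 3)/(4*k**3 + 15*k**2 + 21*k + 11), so s_k = R(k)·t_k = k*(-k**3 - 3*k**2 - 4*k - 3).
Δs = -4*k**3 - 15*k**2 - 21*k - 11, as required.
Telescope: S(n) = s_(n+1) − s_(1) = -n**4 - 7*n**3 - 19*n**2 - 24*n - 11 − (-11) = n*(-n**3 - 7*n**2 - 19*n - 24).

S(n) = n \left(- n^{3} - 7 n^{2} - 19 n - 24\right)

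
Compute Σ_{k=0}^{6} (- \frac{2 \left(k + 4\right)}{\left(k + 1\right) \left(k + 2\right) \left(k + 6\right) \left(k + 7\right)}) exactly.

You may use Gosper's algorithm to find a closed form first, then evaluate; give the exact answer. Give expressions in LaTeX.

Σ = -49/312

Step 1: r(k) = (k + 1)*(k + 5)*(k + 6)/((k + 3)*(k + 4)*(k + 8)).
So A=k + 1 and B=k + 8, with C=k**4 + 16*k**3 + 95*k**2 + 248*k + 240.
Need (k + 1)·f(k+1) − (k + 7)·f(k) = k**4 + 16*k**3 + 95*k**2 + 248*k + 240.
From deg A=1, deg B=1, deg C=4: d=6.
Match coefficients ⇒ f(k) = k*(k + 2)*(k + 3)*(k + 4)*(k + 5)*(k + 7)/12.
Get s_k = R·t_k = k*(-k - 7)/(6*(k**2 + 7*k + 6)) with R(k) = B(k−1)f(k)/C(k) = k*(k + 2)*(k + 7)**2/(12*(k + 4)).
s_(k+1) − s_k = 2*(-k - 4)/(k**4 + 16*k**3 + 83*k**2 + 152*k + 84) = t_k.
Telescoping: Σ = s_(7) − s_(0) = -49/312 − (0) = -49/312.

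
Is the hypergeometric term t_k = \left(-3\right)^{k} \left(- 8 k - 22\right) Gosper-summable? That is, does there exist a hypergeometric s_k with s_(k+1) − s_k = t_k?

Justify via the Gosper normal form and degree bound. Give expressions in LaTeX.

t_(k+1)/t_k = 3*(-4*k - 15)/(4*k + 11).
Gosper form: A/B · C(k+1)/C(k) with A=-3, B=1, C=k + 11/4.
Need (-3)·f(k+1) − (1)·f(k) = k + 11/4.
d = 1 from the (0,0,1) case.
Coefficient equations give f(k) = -(k + 2)/4.
Get s_k = R·t_k = 2*(-3)**k*(k + 2) with R(k) = B(k−1)f(k)/C(k) = -(k + 2)/(4*k + 11).
Δs = (-3)**k*(-8*k - 22), as required.

Yes. s_k = 2 \left(-3\right)^{k} \left(k + 2\right).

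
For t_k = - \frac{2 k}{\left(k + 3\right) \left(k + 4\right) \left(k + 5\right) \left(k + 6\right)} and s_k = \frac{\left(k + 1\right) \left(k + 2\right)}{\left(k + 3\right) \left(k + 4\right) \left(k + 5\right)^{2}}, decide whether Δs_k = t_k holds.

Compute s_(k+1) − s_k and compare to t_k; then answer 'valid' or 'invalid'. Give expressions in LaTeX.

s_(k+1) = (k + 2)*(k + 3)/((k + 4)*(k + 5)*(k + 6)**2)
s_(k+1) − s_k = (k + 2)*(-(k + 1)*(k + 6)**2 + (k + 3)**2*(k + 5))/((k + 3)*(k + 4)*(k + 5)**2*(k + 6)**2)
(s_(k+1) − s_k) − t_k = 3*(3*k**2 + 17*k + 6)/(k**6 + 29*k**5 + 347*k**4 + 2191*k**3 + 7692*k**2 + 14220*k + 10800)

Invalid: residual \frac{3 \left(3 k^{2} + 17 k + 6\right)}{k^{6} + 29 k^{5} + 347 k^{4} + 2191 k^{3} + 7692 k^{2} + 14220 k + 10800} ≠ 0.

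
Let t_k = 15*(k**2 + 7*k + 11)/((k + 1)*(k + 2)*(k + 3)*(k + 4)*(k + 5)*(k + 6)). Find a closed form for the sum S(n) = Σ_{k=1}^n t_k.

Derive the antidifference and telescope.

S(n) = 5*n*(n**2 + 12*n + 44)/(48*(n**3 + 12*n**2 + 44*n + 48))

The ratio is (k + 1)*(7*k + (k + 1)**2 + 18)/((k + 7)*(k**2 + 7*k + 11)).
Factor: A=k + 1; B=k + 7; C=k**2 + 7*k + 11.
Set up (k + 1)·f(k+1) − (k + 6)·f(k) − (k**2 + 7*k + 11) = 0.
deg f ≤ 5 (via 1,1,2).
Solve for f: f(k) = k*(k + 2)*(k + 4)*(k**2 + 9*k + 23)/45 (degree 5 ≤ 5).
Get s_k = R·t_k = k*(k**2 + 9*k + 23)/(3*(k**3 + 9*k**2 + 23*k + 15)) with R(k) = B(k−1)f(k)/C(k) = k*(k + 2)*(k + 4)*(k + 6)*(k**2 + 9*k + 23)/(45*(k**2 + 7*k + 11)).
Check: Δs_k = 15*(k**2 + 7*k + 11)/(k**6 + 21*k**5 + 175*k**4 + 735*k**3 + 1624*k**2 + 1764*k + 720). ✓
Telescope: S(n) = s_(n+1) − s_(1) = (n**3 + 12*n**2 + 44*n + 33)/(3*(n**3 + 12*n**2 + 44*n + 48)) − (11/48) = 5*n*(n**2 + 12*n + 44)/(48*(n**3 + 12*n**2 + 44*n + 48)).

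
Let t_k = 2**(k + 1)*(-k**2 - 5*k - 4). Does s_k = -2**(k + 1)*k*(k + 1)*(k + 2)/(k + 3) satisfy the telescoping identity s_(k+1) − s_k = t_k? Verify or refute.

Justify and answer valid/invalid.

Invalid: residual 2**(k + 1)*(k**3 + 7*k**2 + 18*k + 12)/(k**2 + 7*k + 12) ≠ 0.

s_(k+1) = -2**(k + 2)*(k + 1)*(k + 2)*(k + 3)/(k + 4)
s_(k+1) − s_k = 2**(k + 1)*(k + 1)*(k + 2)*(k*(k + 4) - 2*(k + 3)**2)/((k + 3)*(k + 4))
(s_(k+1) − s_k) − t_k = 2**(k + 1)*(k**3 + 7*k**2 + 18*k + 12)/(k**2 + 7*k + 12)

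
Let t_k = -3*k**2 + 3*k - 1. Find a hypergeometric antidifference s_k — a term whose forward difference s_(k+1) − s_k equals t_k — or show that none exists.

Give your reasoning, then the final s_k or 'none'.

Ratio r(k) = (3*k**2 + 3*k + 1)/(3*k**2 - 3*k + 1).
Factor: A=1; B=1; C=k**2 - k + 1/3.
f must satisfy (1)·f(k+1) − (1)·f(k) = k**2 - k + 1/3.
deg f ≤ 3 (via 0,0,2).
Coefficient equations give f(k) = k*(k**2 - 3*k + 3)/3.
Then R = B(k−1)f/C = k*(k**2 - 3*k + 3)/(3*k**2 - 3*k + 1), so s_k = R(k)·t_k = k*(-k**2 + 3*k - 3).
s_(k+1) − s_k = -3*k**2 + 3*k - 1 = t_k.

s_k = k*(-k**2 + 3*k - 3)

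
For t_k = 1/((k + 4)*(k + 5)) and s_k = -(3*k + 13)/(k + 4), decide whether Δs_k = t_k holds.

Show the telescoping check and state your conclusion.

s_(k+1) = (-3*k - 16)/(k + 5)
s_(k+1) − s_k = 1/(k**2 + 9*k + 20)
(s_(k+1) − s_k) − t_k = 0

Valid: the claim telescopes to t_k.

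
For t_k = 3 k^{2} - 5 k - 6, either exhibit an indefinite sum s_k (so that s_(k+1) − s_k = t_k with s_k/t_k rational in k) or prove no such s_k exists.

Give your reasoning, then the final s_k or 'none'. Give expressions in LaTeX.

The ratio is (3*k**2 + k - 8)/(3*k**2 - 5*k - 6).
A = 1, B = 1, C = k**2 - 5*k/3 - 2.
f must satisfy (1)·f(k+1) − (1)·f(k) = k**2 - 5*k/3 - 2.
d = 3 from the (0,0,2) case.
Coefficient equations give f(k) = k*(k**2 - 4*k - 3)/3.
R(k) = B(k−1)·f(k)/C(k) = k*(k**2 - 4*k - 3)/(3*k**2 - 5*k - 6); s_k = R·t_k = k*(k**2 - 4*k - 3).
Check: Δs_k = 3*k**2 - 5*k - 6. ✓

s_k = k \left(k^{2} - 4 k - 3\right)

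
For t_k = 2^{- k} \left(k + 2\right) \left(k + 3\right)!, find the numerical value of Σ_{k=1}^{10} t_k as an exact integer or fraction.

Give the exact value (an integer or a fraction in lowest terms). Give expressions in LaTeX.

Σ = 85135026

r(k) = (k + 3)*(k + 4)/(2*(k + 2)) after simplifying.
A = k/2 + 2, B = 1, C = k + 2.
Set up (k/2 + 2)·f(k+1) − (1)·f(k) − (k + 2) = 0.
deg f ≤ 0 (via 1,0,1).
Match coefficients ⇒ f(k) = 2.
R(k) = B(k−1)·f(k)/C(k) = 2/(k + 2); s_k = R·t_k = 2**(1 - k)*factorial(k + 3).
s_(k+1) − s_k = (k + 2)*factorial(k + 3)/2**k = t_k.
Σ_(k=1)^(10) t_k = s_(11) − s_(1) = 85135050 − (24) = 85135026.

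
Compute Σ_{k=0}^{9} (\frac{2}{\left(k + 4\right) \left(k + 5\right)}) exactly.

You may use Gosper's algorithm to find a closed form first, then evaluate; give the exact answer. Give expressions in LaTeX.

Σ = 5/14

t_(k+1)/t_k = (k + 4)/(k + 6).
Take A(k)=k + 4, B(k)=k + 6, C(k)=1.
Solve (k + 4)·f(k+1) − (k + 5)·f(k) = 1.
From deg A=1, deg B=1, deg C=0: d=1.
Coefficient equations give f(k) = k/4.
Get s_k = R·t_k = k/(2*(k + 4)) with R(k) = B(k−1)f(k)/C(k) = k*(k + 5)/4.
s_(k+1) − s_k = 2/(k**2 + 9*k + 20) = t_k.
Σ_(k=0)^(9) t_k = s_(10) − s_(0) = 5/14 − (0) = 5/14.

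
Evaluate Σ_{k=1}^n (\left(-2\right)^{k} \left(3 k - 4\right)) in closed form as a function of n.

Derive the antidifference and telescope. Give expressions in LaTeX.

Step 1: r(k) = 2*(1 - 3*k)/(3*k - 4).
Take A(k)=-2, B(k)=1, C(k)=k - 4/3.
Key eq: (-2)·f(k+1) = (1)·f(k) + (k - 4/3).
From deg A=0, deg B=0, deg C=1: d=1.
A polynomial solution: f(k) = -(k - 2)/3.
Then R = B(k−1)f/C = -(k - 2)/(3*k - 4), so s_k = R(k)·t_k = (-2)**k*(2 - k).
Verify: (-2)**k*(3*k - 4) matches t_k.
Σ_(k=1)^n t_k = s_(n+1) − s_(1) = ((-2)**(n + 1)*(1 - n)) − (-2), i.e. 2*(-2)**n*n - 2*(-2)**n + 2.

S(n) = 2 \left(-2\right)^{n} n - 2 \left(-2\right)^{n} + 2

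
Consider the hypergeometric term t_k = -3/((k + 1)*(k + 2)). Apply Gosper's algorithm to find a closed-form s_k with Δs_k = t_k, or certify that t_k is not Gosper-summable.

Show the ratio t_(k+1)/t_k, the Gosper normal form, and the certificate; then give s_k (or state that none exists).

t_(k+1)/t_k = (k + 1)/(k + 3).
Take A(k)=k + 1, B(k)=k + 3, C(k)=1.
Key eq: (k + 1)·f(k+1) = (k + 2)·f(k) + (1).
From deg A=1, deg B=1, deg C=0: d=1.
Solve for f: f(k) = k (degree 1 ≤ 1).
Then R = B(k−1)f/C = k*(k + 2), so s_k = R(k)·t_k = -3*k/(k + 1).
Check: Δs_k = -3/(k**2 + 3*k + 2). ✓

s_k = -3*k/(k + 1)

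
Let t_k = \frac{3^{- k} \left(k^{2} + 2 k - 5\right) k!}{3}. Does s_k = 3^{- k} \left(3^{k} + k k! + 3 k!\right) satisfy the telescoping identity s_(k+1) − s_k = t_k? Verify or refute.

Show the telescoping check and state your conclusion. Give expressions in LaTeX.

Valid — Δs_k = t_k.

s_(k+1) = (3*3**k + k**2*factorial(k) + 5*k*factorial(k) + 4*factorial(k))/(3*3**k)
s_(k+1) − s_k = (k**2 + 2*k - 5)*factorial(k)/(3*3**k)
(s_(k+1) − s_k) − t_k = 0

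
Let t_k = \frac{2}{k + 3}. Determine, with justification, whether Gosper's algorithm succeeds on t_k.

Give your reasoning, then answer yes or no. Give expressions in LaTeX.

Ratio r(k) = (k + 3)/(k + 4).
A = k + 3, B = k + 4, C = 1.
Solve (k + 3)·f(k+1) − (k + 3)·f(k) = 1.
d = 0 from the (1,1,0) case.
Put f(k) = c0: A·f(k+1) − B(k−1)·f(k) − C = -1; need -1 = 0 — inconsistent ⇒ no f, not summable.

No; the coefficient equations for f are inconsistent.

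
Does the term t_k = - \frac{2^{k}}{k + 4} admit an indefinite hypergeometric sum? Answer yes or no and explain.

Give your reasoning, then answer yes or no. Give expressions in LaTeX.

r(k) = 2*(k + 4)/(k + 5) after simplifying.
Take A(k)=2*k + 8, B(k)=k + 5, C(k)=1.
Solve (2*k + 8)·f(k+1) − (k + 4)·f(k) = 1.
From deg A=1, deg B=1, deg C=0: d=-1.
d = -1 < 0 ⇒ no nonzero polynomial f; not summable.

No — t_k has no hypergeometric antidifference.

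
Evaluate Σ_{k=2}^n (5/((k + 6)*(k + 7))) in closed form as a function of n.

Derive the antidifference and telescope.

Step 1: r(k) = (k + 6)/(k + 8).
So A=k + 6 and B=k + 8, with C=1.
Set up (k + 6)·f(k+1) − (k + 7)·f(k) − (1) = 0.
deg f ≤ 1 (via 1,1,0).
Coefficient equations give f(k) = k/6.
Then R = B(k−1)f/C = k*(k + 7)/6, so s_k = R(k)·t_k = 5*k/(6*(k + 6)).
Verify: 5/(k**2 + 13*k + 42) matches t_k.
Evaluate: s_(n+1) = 5*(n + 1)/(6*(n + 7)); subtract s_(2) = 5/24 ⇒ S(n) = 5*(n - 1)/(8*(n + 7)).

S(n) = 5*(n - 1)/(8*(n + 7))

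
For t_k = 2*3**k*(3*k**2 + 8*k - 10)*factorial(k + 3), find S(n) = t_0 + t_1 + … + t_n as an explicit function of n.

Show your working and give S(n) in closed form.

S(n) = 6*3**n*n*factorial(n + 4) - 6*3**n*factorial(n + 4) + 24

Ratio r(k) = 3*(3*k**3 + 26*k**2 + 57*k + 4)/(3*k**2 + 8*k - 10).
Take A(k)=3*k + 12, B(k)=1, C(k)=k**2 + 8*k/3 - 10/3.
Solve (3*k + 12)·f(k+1) − (1)·f(k) = k**2 + 8*k/3 - 10/3.
d = 1 from the (1,0,2) case.
Match coefficients ⇒ f(k) = (k - 2)/3.
So s_k = (B(k−1)f/C)·t_k = ((k - 2)/(3*k**2 + 8*k - 10))·t_k = 2*3**k*(k - 2)*factorial(k + 3).
s_(k+1) − s_k = 2*3**k*(3*k**2 + 8*k - 10)*factorial(k + 3) = t_k.
Σ_(k=0)^n t_k = s_(n+1) − s_(0) = (6*3**n*(n - 1)*factorial(n + 4)) − (-24), i.e. 6*3**n*n*factorial(n + 4) - 6*3**n*factorial(n + 4) + 24.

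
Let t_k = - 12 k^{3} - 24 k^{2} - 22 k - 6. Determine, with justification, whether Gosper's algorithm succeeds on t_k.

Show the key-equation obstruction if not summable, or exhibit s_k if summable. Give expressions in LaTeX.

Yes. s_k = k \left(- 3 k^{3} - 2 k^{2} - 2 k + 1\right).

Step 1: r(k) = (6*k**3 + 30*k**2 + 53*k + 32)/(6*k**3 + 12*k**2 + 11*k + 3).
Gosper form: A/B · C(k+1)/C(k) with A=1, B=1, C=k**3 + 2*k**2 + 11*k/6 + 1/2.
Solve (1)·f(k+1) − (1)·f(k) = k**3 + 2*k**2 + 11*k/6 + 1/2.
d = 4 from the (0,0,3) case.
Solve for f: f(k) = k*(3*k - 1)*(k**2 + k + 1)/12 (degree 4 ≤ 4).
R(k) = B(k−1)·f(k)/C(k) = k*(3*k - 1)*(k**2 + k + 1)/(2*(6*k**3 + 12*k**2 + 11*k + 3)); s_k = R·t_k = k*(-3*k**3 - 2*k**2 - 2*k + 1).
Check: Δs_k = -12*k**3 - 24*k**2 - 22*k - 6. ✓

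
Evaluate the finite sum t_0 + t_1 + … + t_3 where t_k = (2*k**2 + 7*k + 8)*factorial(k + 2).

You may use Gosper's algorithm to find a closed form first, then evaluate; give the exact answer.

t_(k+1)/t_k = (k + 3)*(7*k + 2*(k + 1)**2 + 15)/(2*k**2 + 7*k + 8).
Normal form (A,B,C) = (k + 3, 1, k**2 + 7*k/2 + 4).
Need (k + 3)·f(k+1) − (1)·f(k) = k**2 + 7*k/2 + 4.
deg f ≤ 1 (via 1,0,2).
Coefficient equations give f(k) = (2*k + 1)/2.
Certificate R = B(k−1)f/C = (2*k + 1)/(2*k**2 + 7*k + 8) gives s_k = (2*k + 1)*factorial(k + 2).
s_(k+1) − s_k = (2*k**2 + 7*k + 8)*factorial(k + 2) = t_k.
Evaluate s at k=4 and k=0: 6480 and 2; difference 6478.

Σ = 6478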